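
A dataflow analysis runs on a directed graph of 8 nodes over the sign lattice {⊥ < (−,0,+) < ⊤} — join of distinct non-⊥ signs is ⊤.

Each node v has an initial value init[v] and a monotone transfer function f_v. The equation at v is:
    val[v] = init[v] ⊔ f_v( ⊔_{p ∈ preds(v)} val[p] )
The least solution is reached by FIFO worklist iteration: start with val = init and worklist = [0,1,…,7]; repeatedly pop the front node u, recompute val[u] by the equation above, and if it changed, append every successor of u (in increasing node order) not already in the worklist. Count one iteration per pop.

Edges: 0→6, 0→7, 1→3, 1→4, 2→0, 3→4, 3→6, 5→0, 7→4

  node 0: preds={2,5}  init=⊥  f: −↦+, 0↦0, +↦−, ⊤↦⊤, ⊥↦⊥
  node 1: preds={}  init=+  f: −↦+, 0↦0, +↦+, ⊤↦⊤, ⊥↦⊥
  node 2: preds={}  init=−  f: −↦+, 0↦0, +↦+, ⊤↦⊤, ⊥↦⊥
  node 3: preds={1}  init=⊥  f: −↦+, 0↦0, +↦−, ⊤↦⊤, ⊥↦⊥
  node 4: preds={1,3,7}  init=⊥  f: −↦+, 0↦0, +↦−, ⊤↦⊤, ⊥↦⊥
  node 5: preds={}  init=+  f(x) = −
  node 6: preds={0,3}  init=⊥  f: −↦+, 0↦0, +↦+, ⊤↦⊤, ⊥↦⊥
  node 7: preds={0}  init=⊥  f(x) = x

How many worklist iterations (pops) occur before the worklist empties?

Iteration log — 10 steps:
  step 1. node 0  ⊔preds=⊤  new=⊤  old=⊥  +wl: 
  step 2. node 1  ⊔preds=⊥  new=+  stable
  step 3. node 2  ⊔preds=⊥  new=−  stable
  step 4. node 3  ⊔preds=+  new=−  old=⊥  +wl: 
  step 5. node 4  ⊔preds=⊤  new=⊤  old=⊥  +wl: 
  step 6. node 5  ⊔preds=⊥  new=⊤  old=+  +wl: 0
  step 7. node 6  ⊔preds=⊤  new=⊤  old=⊥  +wl: 
  step 8. node 7  ⊔preds=⊤  new=⊤  old=⊥  +wl: 4
  step 9. node 0  ⊔preds=⊤  new=⊤  stable
  step 10. node 4  ⊔preds=⊤  new=⊤  stable

Least fixpoint reached:
  node 0: ⊤
  node 1: +
  node 2: −
  node 3: −
  node 4: ⊤
  node 5: ⊤
  node 6: ⊤
  node 7: ⊤

10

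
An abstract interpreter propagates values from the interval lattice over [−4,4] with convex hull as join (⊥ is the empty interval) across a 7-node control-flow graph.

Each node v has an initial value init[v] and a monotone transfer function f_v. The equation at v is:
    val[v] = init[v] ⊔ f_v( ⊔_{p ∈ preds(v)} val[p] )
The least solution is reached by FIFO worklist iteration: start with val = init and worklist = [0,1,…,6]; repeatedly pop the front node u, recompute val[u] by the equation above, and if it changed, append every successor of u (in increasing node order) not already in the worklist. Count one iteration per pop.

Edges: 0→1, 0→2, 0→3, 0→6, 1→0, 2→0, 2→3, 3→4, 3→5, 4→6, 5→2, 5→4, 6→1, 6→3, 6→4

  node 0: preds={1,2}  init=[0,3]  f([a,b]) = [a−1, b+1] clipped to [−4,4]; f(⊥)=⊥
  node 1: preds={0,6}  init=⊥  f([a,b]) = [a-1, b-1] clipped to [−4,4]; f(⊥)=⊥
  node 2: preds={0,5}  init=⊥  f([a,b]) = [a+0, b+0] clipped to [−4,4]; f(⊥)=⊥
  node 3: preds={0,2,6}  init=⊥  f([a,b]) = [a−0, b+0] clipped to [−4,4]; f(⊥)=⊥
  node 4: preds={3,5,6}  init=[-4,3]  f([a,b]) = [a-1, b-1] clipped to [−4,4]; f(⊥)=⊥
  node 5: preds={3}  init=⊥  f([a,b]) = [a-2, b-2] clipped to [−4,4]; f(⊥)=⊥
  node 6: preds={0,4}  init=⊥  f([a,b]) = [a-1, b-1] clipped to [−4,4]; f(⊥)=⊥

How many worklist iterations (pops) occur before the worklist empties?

Trace (23 dequeues):
  [1] u=0 | in ⊥ | out [0,3] | ==
  [2] u=1 | in [0,3] | out [-1,2] | prev ⊥ | push {0}
  [3] u=2 | in [0,3] | out [0,3] | prev ⊥ | push {}
  [4] u=3 | in [0,3] | out [0,3] | prev ⊥ | push {}
  [5] u=4 | in [0,3] | out [-4,3] | ==
  [6] u=5 | in [0,3] | out [-2,1] | prev ⊥ | push {2,4}
  [7] u=6 | in [-4,3] | out [-4,2] | prev ⊥ | push {1,3}
  [8] u=0 | in [-1,3] | out [-2,4] | prev [0,3] | push {6}
  [9] u=2 | in [-2,4] | out [-2,4] | prev [0,3] | push {0}
  [10] u=4 | in [-4,3] | out [-4,3] | ==
  [11] u=1 | in [-4,4] | out [-4,3] | prev [-1,2] | push {}
  [12] u=3 | in [-4,4] | out [-4,4] | prev [0,3] | push {4,5}
  [13] u=6 | in [-4,4] | out [-4,3] | prev [-4,2] | push {1,3}
  [14] u=0 | in [-4,4] | out [-4,4] | prev [-2,4] | push {2,6}
  [15] u=4 | in [-4,4] | out [-4,3] | ==
  [16] u=5 | in [-4,4] | out [-4,2] | prev [-2,1] | push {4}
  [17] u=1 | in [-4,4] | out [-4,3] | ==
  [18] u=3 | in [-4,4] | out [-4,4] | ==
  [19] u=2 | in [-4,4] | out [-4,4] | prev [-2,4] | push {0,3}
  [20] u=6 | in [-4,4] | out [-4,3] | ==
  [21] u=4 | in [-4,4] | out [-4,3] | ==
  [22] u=0 | in [-4,4] | out [-4,4] | ==
  [23] u=3 | in [-4,4] | out [-4,4] | ==

Converged values:
  [0] [-4,4]
  [1] [-4,3]
  [2] [-4,4]
  [3] [-4,4]
  [4] [-4,3]
  [5] [-4,2]
  [6] [-4,3]

23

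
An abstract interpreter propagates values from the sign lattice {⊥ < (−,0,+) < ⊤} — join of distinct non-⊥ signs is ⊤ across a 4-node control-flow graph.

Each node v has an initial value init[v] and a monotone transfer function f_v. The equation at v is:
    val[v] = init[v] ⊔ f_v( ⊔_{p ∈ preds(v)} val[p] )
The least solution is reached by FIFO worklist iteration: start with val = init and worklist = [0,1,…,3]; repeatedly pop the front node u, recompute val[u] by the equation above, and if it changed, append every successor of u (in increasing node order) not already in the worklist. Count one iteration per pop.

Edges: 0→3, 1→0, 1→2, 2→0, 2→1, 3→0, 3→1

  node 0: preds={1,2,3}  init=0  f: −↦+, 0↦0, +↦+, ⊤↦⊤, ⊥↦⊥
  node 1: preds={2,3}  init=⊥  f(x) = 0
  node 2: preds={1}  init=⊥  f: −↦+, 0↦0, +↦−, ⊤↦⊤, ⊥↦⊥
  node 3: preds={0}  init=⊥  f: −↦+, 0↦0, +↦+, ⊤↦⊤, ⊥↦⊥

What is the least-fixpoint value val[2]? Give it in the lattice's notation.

Iteration log — 6 steps:
  step 1. node 0  ⊔preds=⊥  new=0  stable
  step 2. node 1  ⊔preds=⊥  new=0  old=⊥  +wl: 0
  step 3. node 2  ⊔preds=0  new=0  old=⊥  +wl: 1
  step 4. node 3  ⊔preds=0  new=0  old=⊥  +wl: 
  step 5. node 0  ⊔preds=0  new=0  stable
  step 6. node 1  ⊔preds=0  new=0  stable

Least fixpoint reached:
  node 0: 0
  node 1: 0
  node 2: 0
  node 3: 0

0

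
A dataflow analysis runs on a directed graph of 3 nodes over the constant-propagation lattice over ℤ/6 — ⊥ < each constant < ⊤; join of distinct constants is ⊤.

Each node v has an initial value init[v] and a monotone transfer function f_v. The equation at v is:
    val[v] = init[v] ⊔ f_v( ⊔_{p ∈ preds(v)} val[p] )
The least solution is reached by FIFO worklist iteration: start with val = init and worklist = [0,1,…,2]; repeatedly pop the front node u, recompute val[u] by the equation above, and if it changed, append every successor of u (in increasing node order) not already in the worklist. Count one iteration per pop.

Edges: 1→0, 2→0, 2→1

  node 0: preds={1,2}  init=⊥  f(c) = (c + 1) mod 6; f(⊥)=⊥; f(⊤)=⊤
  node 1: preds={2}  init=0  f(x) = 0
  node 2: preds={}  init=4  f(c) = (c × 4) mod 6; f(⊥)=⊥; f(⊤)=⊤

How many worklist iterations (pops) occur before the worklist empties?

Trace (3 dequeues):
  [1] u=0 | in ⊤ | out ⊤ | prev ⊥ | push {}
  [2] u=1 | in 4 | out 0 | ==
  [3] u=2 | in ⊥ | out 4 | ==

Converged values:
  [0] ⊤
  [1] 0
  [2] 4

3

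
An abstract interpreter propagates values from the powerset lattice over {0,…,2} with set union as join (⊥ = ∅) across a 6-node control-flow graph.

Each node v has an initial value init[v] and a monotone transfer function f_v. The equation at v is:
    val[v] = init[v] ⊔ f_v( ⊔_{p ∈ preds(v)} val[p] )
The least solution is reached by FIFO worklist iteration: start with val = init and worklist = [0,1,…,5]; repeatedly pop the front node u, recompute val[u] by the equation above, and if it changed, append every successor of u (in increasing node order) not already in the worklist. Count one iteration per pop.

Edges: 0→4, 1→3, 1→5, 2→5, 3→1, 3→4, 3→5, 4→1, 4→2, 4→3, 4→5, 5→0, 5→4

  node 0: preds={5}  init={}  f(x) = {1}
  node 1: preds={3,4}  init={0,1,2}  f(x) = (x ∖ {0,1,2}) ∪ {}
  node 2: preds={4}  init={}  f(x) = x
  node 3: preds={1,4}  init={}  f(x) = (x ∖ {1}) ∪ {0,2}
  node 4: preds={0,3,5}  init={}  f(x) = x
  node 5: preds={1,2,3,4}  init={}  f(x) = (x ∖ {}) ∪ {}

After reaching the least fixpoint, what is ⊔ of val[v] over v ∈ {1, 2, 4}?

{0,1,2}

Trace (12 dequeues):
  [1] u=0 | in {} | out {1} | prev {} | push {}
  [2] u=1 | in {} | out {0,1,2} | ==
  [3] u=2 | in {} | out {} | ==
  [4] u=3 | in {0,1,2} | out {0,2} | prev {} | push {1}
  [5] u=4 | in {0,1,2} | out {0,1,2} | prev {} | push {2,3}
  [6] u=5 | in {0,1,2} | out {0,1,2} | prev {} | push {0,4}
  [7] u=1 | in {0,1,2} | out {0,1,2} | ==
  [8] u=2 | in {0,1,2} | out {0,1,2} | prev {} | push {5}
  [9] u=3 | in {0,1,2} | out {0,2} | ==
  [10] u=0 | in {0,1,2} | out {1} | ==
  [11] u=4 | in {0,1,2} | out {0,1,2} | ==
  [12] u=5 | in {0,1,2} | out {0,1,2} | ==

Converged values:
  [0] {1}
  [1] {0,1,2}
  [2] {0,1,2}
  [3] {0,2}
  [4] {0,1,2}
  [5] {0,1,2}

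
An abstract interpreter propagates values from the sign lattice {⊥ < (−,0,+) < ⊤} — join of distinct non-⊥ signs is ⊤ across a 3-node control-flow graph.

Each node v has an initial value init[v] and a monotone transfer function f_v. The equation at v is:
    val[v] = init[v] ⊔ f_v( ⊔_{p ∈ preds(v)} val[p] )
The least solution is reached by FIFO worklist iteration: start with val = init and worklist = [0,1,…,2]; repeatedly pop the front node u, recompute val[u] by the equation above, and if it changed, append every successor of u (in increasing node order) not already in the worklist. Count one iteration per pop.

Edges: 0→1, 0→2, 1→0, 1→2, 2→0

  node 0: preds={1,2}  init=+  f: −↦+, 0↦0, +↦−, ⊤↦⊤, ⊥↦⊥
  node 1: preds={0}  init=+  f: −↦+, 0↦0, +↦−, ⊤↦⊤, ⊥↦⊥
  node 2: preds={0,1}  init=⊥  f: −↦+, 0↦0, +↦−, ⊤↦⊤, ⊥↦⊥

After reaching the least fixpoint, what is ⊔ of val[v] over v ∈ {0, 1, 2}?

Iteration log — 4 steps:
  step 1. node 0  ⊔preds=+  new=⊤  old=+  +wl: 
  step 2. node 1  ⊔preds=⊤  new=⊤  old=+  +wl: 0
  step 3. node 2  ⊔preds=⊤  new=⊤  old=⊥  +wl: 
  step 4. node 0  ⊔preds=⊤  new=⊤  stable

Least fixpoint reached:
  node 0: ⊤
  node 1: ⊤
  node 2: ⊤

⊤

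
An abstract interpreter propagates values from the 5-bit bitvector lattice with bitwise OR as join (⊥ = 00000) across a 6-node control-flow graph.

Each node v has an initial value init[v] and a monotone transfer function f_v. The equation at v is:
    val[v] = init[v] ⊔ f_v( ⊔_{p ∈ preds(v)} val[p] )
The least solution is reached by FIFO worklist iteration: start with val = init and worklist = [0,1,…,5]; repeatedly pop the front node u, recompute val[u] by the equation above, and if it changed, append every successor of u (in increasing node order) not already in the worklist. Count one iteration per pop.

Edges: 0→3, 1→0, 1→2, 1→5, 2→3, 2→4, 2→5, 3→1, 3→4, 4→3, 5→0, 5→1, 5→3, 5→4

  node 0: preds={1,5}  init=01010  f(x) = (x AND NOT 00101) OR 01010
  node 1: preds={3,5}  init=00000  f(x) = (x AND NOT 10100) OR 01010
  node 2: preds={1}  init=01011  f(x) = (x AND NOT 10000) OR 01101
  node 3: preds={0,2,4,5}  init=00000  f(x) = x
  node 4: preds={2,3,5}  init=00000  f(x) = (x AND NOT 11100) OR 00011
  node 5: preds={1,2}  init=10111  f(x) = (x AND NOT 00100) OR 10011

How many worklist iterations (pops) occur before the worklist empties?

10

Worklist (10 pops):
  #1 pop 0: in=10111 → 11010 (was 01010); enqueue []
  #2 pop 1: in=10111 → 01011 (was 00000); enqueue [0]
  #3 pop 2: in=01011 → 01111 (was 01011); enqueue []
  #4 pop 3: in=11111 → 11111 (was 00000); enqueue [1]
  #5 pop 4: in=11111 → 00011 (was 00000); enqueue [3]
  #6 pop 5: in=01111 → 11111 (was 10111); enqueue [4]
  #7 pop 0: in=11111 → 11010 (no change)
  #8 pop 1: in=11111 → 01011 (no change)
  #9 pop 3: in=11111 → 11111 (no change)
  #10 pop 4: in=11111 → 00011 (no change)

Fixpoint:
  val[0] = 11010
  val[1] = 01011
  val[2] = 01111
  val[3] = 11111
  val[4] = 00011
  val[5] = 11111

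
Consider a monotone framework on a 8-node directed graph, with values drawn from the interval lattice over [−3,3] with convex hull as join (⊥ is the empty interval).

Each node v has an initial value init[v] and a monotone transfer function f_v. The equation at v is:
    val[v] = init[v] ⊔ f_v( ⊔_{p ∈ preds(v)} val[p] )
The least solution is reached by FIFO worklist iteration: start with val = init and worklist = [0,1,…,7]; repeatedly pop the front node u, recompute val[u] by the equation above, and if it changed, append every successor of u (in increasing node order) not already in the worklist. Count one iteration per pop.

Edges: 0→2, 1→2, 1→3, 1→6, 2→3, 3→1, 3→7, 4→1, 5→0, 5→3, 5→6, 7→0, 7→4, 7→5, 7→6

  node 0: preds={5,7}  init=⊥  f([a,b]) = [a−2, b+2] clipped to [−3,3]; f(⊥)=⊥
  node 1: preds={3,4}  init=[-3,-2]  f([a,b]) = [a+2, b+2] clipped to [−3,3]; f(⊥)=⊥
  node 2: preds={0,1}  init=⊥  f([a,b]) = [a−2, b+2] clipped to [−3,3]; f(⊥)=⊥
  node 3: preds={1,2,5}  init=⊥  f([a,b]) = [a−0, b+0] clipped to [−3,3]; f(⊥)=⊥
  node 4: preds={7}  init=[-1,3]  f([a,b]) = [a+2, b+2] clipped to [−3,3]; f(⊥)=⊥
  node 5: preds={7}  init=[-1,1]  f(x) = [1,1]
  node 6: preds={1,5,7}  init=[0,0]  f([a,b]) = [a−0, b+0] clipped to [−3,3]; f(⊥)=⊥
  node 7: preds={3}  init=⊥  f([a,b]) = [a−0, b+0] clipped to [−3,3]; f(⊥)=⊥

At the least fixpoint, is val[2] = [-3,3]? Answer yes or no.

Worklist (13 pops):
  #1 pop 0: in=[-1,1] → [-3,3] (was ⊥); enqueue []
  #2 pop 1: in=[-1,3] → [-3,3] (was [-3,-2]); enqueue []
  #3 pop 2: in=[-3,3] → [-3,3] (was ⊥); enqueue []
  #4 pop 3: in=[-3,3] → [-3,3] (was ⊥); enqueue [1]
  #5 pop 4: in=⊥ → [-1,3] (no change)
  #6 pop 5: in=⊥ → [-1,1] (no change)
  #7 pop 6: in=[-3,3] → [-3,3] (was [0,0]); enqueue []
  #8 pop 7: in=[-3,3] → [-3,3] (was ⊥); enqueue [0,4,5,6]
  #9 pop 1: in=[-3,3] → [-3,3] (no change)
  #10 pop 0: in=[-3,3] → [-3,3] (no change)
  #11 pop 4: in=[-3,3] → [-1,3] (no change)
  #12 pop 5: in=[-3,3] → [-1,1] (no change)
  #13 pop 6: in=[-3,3] → [-3,3] (no change)

Fixpoint:
  val[0] = [-3,3]
  val[1] = [-3,3]
  val[2] = [-3,3]
  val[3] = [-3,3]
  val[4] = [-1,3]
  val[5] = [-1,1]
  val[6] = [-3,3]
  val[7] = [-3,3]

yes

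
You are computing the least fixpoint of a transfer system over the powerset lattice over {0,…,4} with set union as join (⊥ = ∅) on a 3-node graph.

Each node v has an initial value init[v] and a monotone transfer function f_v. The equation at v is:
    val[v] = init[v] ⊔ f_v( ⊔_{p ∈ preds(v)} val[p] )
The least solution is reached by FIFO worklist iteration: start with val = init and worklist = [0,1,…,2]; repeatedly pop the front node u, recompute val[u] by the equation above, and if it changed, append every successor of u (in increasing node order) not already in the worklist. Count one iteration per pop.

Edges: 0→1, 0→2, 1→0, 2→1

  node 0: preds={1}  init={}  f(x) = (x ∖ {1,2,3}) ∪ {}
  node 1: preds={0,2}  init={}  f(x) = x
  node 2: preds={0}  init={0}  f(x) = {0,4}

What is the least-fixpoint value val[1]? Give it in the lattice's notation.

Trace (9 dequeues):
  [1] u=0 | in {} | out {} | ==
  [2] u=1 | in {0} | out {0} | prev {} | push {0}
  [3] u=2 | in {} | out {0,4} | prev {0} | push {1}
  [4] u=0 | in {0} | out {0} | prev {} | push {2}
  [5] u=1 | in {0,4} | out {0,4} | prev {0} | push {0}
  [6] u=2 | in {0} | out {0,4} | ==
  [7] u=0 | in {0,4} | out {0,4} | prev {0} | push {1,2}
  [8] u=1 | in {0,4} | out {0,4} | ==
  [9] u=2 | in {0,4} | out {0,4} | ==

Converged values:
  [0] {0,4}
  [1] {0,4}
  [2] {0,4}

{0,4}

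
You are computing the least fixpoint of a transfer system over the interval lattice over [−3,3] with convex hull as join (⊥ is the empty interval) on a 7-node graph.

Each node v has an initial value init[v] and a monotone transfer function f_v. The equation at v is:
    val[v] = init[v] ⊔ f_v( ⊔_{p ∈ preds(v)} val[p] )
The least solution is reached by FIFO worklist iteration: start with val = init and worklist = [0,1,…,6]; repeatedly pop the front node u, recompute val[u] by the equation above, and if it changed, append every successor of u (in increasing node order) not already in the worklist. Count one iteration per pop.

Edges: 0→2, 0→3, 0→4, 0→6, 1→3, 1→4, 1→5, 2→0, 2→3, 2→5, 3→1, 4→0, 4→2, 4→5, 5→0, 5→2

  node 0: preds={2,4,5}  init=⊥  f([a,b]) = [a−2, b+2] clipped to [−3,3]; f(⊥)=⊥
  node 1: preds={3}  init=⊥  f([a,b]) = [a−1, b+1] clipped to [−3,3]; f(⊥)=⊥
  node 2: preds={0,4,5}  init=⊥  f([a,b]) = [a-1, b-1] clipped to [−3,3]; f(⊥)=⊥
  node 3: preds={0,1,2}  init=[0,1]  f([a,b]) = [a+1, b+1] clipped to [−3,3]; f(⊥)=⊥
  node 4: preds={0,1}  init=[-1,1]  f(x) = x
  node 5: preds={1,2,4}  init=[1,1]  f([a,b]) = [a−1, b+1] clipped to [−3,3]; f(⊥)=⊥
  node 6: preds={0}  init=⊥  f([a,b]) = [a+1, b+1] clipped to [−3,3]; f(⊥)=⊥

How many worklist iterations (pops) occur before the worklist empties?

13

Trace (13 dequeues):
  [1] u=0 | in [-1,1] | out [-3,3] | prev ⊥ | push {}
  [2] u=1 | in [0,1] | out [-1,2] | prev ⊥ | push {}
  [3] u=2 | in [-3,3] | out [-3,2] | prev ⊥ | push {0}
  [4] u=3 | in [-3,3] | out [-2,3] | prev [0,1] | push {1}
  [5] u=4 | in [-3,3] | out [-3,3] | prev [-1,1] | push {2}
  [6] u=5 | in [-3,3] | out [-3,3] | prev [1,1] | push {}
  [7] u=6 | in [-3,3] | out [-2,3] | prev ⊥ | push {}
  [8] u=0 | in [-3,3] | out [-3,3] | ==
  [9] u=1 | in [-2,3] | out [-3,3] | prev [-1,2] | push {3,4,5}
  [10] u=2 | in [-3,3] | out [-3,2] | ==
  [11] u=3 | in [-3,3] | out [-2,3] | ==
  [12] u=4 | in [-3,3] | out [-3,3] | ==
  [13] u=5 | in [-3,3] | out [-3,3] | ==

Converged values:
  [0] [-3,3]
  [1] [-3,3]
  [2] [-3,2]
  [3] [-2,3]
  [4] [-3,3]
  [5] [-3,3]
  [6] [-2,3]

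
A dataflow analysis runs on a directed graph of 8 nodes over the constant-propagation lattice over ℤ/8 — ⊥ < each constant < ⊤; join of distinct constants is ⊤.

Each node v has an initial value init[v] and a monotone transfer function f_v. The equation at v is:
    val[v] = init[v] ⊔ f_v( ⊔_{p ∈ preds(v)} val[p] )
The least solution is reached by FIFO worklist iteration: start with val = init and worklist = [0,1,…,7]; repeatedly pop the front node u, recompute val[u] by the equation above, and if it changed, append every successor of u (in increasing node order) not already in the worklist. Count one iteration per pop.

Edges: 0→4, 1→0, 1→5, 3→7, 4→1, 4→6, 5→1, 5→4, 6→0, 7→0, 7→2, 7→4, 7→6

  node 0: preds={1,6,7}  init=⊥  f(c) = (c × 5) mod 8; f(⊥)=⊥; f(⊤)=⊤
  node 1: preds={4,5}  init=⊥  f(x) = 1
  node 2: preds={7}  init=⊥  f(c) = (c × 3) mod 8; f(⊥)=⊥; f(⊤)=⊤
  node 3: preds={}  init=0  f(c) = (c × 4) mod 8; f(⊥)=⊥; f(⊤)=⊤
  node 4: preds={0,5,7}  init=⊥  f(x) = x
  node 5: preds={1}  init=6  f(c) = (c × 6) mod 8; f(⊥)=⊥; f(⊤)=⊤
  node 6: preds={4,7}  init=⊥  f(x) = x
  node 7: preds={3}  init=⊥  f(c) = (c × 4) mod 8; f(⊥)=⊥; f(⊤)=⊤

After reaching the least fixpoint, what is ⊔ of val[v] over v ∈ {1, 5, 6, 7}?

Trace (15 dequeues):
  [1] u=0 | in ⊥ | out ⊥ | ==
  [2] u=1 | in 6 | out 1 | prev ⊥ | push {0}
  [3] u=2 | in ⊥ | out ⊥ | ==
  [4] u=3 | in ⊥ | out 0 | ==
  [5] u=4 | in 6 | out 6 | prev ⊥ | push {1}
  [6] u=5 | in 1 | out 6 | ==
  [7] u=6 | in 6 | out 6 | prev ⊥ | push {}
  [8] u=7 | in 0 | out 0 | prev ⊥ | push {2,4,6}
  [9] u=0 | in ⊤ | out ⊤ | prev ⊥ | push {}
  [10] u=1 | in 6 | out 1 | ==
  [11] u=2 | in 0 | out 0 | prev ⊥ | push {}
  [12] u=4 | in ⊤ | out ⊤ | prev 6 | push {1}
  [13] u=6 | in ⊤ | out ⊤ | prev 6 | push {0}
  [14] u=1 | in ⊤ | out 1 | ==
  [15] u=0 | in ⊤ | out ⊤ | ==

Converged values:
  [0] ⊤
  [1] 1
  [2] 0
  [3] 0
  [4] ⊤
  [5] 6
  [6] ⊤
  [7] 0

⊤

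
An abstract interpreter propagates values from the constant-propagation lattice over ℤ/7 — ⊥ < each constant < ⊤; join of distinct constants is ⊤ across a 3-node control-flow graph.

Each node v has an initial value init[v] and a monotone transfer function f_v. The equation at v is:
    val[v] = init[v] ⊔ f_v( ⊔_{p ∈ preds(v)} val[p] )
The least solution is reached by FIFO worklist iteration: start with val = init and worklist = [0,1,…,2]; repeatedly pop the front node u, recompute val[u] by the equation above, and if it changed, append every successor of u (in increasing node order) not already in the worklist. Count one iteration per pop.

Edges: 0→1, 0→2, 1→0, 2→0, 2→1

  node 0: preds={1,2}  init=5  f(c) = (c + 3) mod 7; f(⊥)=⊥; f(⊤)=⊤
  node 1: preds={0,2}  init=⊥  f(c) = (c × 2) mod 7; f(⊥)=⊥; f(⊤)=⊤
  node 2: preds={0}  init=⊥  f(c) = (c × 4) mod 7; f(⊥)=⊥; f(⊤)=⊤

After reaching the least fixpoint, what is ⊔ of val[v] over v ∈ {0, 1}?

Worklist (8 pops):
  #1 pop 0: in=⊥ → 5 (no change)
  #2 pop 1: in=5 → 3 (was ⊥); enqueue [0]
  #3 pop 2: in=5 → 6 (was ⊥); enqueue [1]
  #4 pop 0: in=⊤ → ⊤ (was 5); enqueue [2]
  #5 pop 1: in=⊤ → ⊤ (was 3); enqueue [0]
  #6 pop 2: in=⊤ → ⊤ (was 6); enqueue [1]
  #7 pop 0: in=⊤ → ⊤ (no change)
  #8 pop 1: in=⊤ → ⊤ (no change)

Fixpoint:
  val[0] = ⊤
  val[1] = ⊤
  val[2] = ⊤

⊤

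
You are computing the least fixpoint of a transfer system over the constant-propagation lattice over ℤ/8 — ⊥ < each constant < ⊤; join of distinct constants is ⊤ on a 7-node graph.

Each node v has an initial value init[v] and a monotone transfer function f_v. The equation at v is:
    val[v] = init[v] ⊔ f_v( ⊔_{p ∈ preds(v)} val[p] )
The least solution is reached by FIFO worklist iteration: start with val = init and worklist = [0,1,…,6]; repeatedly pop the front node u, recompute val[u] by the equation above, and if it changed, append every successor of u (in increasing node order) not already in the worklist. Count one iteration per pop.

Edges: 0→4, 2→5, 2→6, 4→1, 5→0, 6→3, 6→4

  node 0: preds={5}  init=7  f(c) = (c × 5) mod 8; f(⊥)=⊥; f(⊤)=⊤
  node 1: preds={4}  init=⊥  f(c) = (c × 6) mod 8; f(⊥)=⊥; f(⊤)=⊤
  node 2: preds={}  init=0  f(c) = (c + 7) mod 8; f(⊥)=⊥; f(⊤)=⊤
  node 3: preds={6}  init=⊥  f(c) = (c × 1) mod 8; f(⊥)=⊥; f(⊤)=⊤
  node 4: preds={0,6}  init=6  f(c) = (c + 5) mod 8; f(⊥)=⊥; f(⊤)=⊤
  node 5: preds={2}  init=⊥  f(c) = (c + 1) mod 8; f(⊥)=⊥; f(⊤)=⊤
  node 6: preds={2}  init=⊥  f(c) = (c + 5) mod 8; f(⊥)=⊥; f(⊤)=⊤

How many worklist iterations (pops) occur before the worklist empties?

11

Worklist (11 pops):
  #1 pop 0: in=⊥ → 7 (no change)
  #2 pop 1: in=6 → 4 (was ⊥); enqueue []
  #3 pop 2: in=⊥ → 0 (no change)
  #4 pop 3: in=⊥ → ⊥ (no change)
  #5 pop 4: in=7 → ⊤ (was 6); enqueue [1]
  #6 pop 5: in=0 → 1 (was ⊥); enqueue [0]
  #7 pop 6: in=0 → 5 (was ⊥); enqueue [3,4]
  #8 pop 1: in=⊤ → ⊤ (was 4); enqueue []
  #9 pop 0: in=1 → ⊤ (was 7); enqueue []
  #10 pop 3: in=5 → 5 (was ⊥); enqueue []
  #11 pop 4: in=⊤ → ⊤ (no change)

Fixpoint:
  val[0] = ⊤
  val[1] = ⊤
  val[2] = 0
  val[3] = 5
  val[4] = ⊤
  val[5] = 1
  val[6] = 5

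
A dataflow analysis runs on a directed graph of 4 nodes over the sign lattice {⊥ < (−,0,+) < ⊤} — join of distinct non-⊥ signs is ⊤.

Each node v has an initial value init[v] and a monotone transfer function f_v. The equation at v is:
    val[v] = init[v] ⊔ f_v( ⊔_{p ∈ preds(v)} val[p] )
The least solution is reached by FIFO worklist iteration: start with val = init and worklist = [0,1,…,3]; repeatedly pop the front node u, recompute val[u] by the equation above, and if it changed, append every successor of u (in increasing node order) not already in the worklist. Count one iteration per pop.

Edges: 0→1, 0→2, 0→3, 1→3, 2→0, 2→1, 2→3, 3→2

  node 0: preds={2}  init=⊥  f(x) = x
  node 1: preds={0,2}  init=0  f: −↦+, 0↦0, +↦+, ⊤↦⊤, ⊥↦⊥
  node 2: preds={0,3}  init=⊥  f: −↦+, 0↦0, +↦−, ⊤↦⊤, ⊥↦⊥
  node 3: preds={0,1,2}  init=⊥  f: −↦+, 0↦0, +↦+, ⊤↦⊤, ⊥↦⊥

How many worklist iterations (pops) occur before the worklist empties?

9

Iteration log — 9 steps:
  step 1. node 0  ⊔preds=⊥  new=⊥  stable
  step 2. node 1  ⊔preds=⊥  new=0  stable
  step 3. node 2  ⊔preds=⊥  new=⊥  stable
  step 4. node 3  ⊔preds=0  new=0  old=⊥  +wl: 2
  step 5. node 2  ⊔preds=0  new=0  old=⊥  +wl: 0,1,3
  step 6. node 0  ⊔preds=0  new=0  old=⊥  +wl: 2
  step 7. node 1  ⊔preds=0  new=0  stable
  step 8. node 3  ⊔preds=0  new=0  stable
  step 9. node 2  ⊔preds=0  new=0  stable

Least fixpoint reached:
  node 0: 0
  node 1: 0
  node 2: 0
  node 3: 0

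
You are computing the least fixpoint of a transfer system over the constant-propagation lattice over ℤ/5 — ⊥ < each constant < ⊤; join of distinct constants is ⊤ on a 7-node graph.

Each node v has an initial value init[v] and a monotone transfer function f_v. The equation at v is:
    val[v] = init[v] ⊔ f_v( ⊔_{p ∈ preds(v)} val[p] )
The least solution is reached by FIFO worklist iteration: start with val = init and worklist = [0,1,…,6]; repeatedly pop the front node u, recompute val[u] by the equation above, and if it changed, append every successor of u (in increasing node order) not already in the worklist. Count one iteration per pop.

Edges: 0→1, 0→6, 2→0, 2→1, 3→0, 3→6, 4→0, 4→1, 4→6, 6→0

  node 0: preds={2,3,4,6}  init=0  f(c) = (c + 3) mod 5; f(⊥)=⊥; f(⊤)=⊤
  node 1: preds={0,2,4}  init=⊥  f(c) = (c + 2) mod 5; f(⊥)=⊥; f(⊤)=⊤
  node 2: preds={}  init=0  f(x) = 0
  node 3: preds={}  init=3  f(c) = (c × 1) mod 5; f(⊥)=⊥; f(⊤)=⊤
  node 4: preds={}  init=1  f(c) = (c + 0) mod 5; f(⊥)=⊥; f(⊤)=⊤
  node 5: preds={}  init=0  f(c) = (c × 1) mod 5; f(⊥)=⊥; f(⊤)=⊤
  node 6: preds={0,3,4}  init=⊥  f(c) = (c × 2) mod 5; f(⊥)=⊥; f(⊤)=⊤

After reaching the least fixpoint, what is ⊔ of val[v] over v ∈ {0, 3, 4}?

⊤

Worklist (8 pops):
  #1 pop 0: in=⊤ → ⊤ (was 0); enqueue []
  #2 pop 1: in=⊤ → ⊤ (was ⊥); enqueue []
  #3 pop 2: in=⊥ → 0 (no change)
  #4 pop 3: in=⊥ → 3 (no change)
  #5 pop 4: in=⊥ → 1 (no change)
  #6 pop 5: in=⊥ → 0 (no change)
  #7 pop 6: in=⊤ → ⊤ (was ⊥); enqueue [0]
  #8 pop 0: in=⊤ → ⊤ (no change)

Fixpoint:
  val[0] = ⊤
  val[1] = ⊤
  val[2] = 0
  val[3] = 3
  val[4] = 1
  val[5] = 0
  val[6] = ⊤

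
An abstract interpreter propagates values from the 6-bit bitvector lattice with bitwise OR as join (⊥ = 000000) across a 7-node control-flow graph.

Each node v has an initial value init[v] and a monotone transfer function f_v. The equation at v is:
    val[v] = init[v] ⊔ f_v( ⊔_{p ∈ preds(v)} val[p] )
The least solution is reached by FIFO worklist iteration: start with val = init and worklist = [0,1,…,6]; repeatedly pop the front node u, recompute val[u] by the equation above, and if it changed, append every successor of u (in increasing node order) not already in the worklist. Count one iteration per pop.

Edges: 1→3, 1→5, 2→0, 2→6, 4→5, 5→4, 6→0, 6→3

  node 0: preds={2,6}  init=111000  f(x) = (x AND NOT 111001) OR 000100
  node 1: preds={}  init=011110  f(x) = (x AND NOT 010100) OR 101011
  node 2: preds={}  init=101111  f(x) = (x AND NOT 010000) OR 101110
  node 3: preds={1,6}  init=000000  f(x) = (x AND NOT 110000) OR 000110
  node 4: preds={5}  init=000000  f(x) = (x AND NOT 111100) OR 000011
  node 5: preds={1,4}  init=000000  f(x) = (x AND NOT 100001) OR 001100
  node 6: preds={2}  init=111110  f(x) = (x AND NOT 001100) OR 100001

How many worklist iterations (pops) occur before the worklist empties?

10

Iteration log — 10 steps:
  step 1. node 0  ⊔preds=111111  new=111110  old=111000  +wl: 
  step 2. node 1  ⊔preds=000000  new=111111  old=011110  +wl: 
  step 3. node 2  ⊔preds=000000  new=101111  stable
  step 4. node 3  ⊔preds=111111  new=001111  old=000000  +wl: 
  step 5. node 4  ⊔preds=000000  new=000011  old=000000  +wl: 
  step 6. node 5  ⊔preds=111111  new=011110  old=000000  +wl: 4
  step 7. node 6  ⊔preds=101111  new=111111  old=111110  +wl: 0,3
  step 8. node 4  ⊔preds=011110  new=000011  stable
  step 9. node 0  ⊔preds=111111  new=111110  stable
  step 10. node 3  ⊔preds=111111  new=001111  stable

Least fixpoint reached:
  node 0: 111110
  node 1: 111111
  node 2: 101111
  node 3: 001111
  node 4: 000011
  node 5: 011110
  node 6: 111111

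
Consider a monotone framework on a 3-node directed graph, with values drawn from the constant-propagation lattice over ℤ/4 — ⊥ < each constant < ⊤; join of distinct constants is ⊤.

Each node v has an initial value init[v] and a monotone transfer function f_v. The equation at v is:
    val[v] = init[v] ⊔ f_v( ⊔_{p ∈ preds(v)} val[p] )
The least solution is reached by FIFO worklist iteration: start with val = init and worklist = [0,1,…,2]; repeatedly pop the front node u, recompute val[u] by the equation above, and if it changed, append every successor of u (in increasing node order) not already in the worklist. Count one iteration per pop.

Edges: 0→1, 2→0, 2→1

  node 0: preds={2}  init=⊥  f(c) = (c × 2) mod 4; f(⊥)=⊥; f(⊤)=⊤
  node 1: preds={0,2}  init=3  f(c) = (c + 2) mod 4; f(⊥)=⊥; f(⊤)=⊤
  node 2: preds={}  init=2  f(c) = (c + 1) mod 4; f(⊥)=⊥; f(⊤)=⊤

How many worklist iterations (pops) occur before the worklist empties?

Trace (3 dequeues):
  [1] u=0 | in 2 | out 0 | prev ⊥ | push {}
  [2] u=1 | in ⊤ | out ⊤ | prev 3 | push {}
  [3] u=2 | in ⊥ | out 2 | ==

Converged values:
  [0] 0
  [1] ⊤
  [2] 2

3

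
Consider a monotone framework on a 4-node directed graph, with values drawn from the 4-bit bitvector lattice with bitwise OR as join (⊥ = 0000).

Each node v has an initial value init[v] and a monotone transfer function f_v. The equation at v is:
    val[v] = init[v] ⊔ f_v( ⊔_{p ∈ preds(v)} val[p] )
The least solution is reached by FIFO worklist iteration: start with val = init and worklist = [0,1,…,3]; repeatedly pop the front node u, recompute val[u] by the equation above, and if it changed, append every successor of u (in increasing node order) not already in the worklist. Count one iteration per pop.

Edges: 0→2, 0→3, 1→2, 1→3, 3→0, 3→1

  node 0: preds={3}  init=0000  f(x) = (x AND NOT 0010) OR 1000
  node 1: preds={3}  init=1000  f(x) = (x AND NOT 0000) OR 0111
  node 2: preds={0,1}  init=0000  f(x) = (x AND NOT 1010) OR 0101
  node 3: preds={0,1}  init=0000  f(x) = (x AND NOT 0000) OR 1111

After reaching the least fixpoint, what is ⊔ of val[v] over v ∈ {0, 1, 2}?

1111

Worklist (8 pops):
  #1 pop 0: in=0000 → 1000 (was 0000); enqueue []
  #2 pop 1: in=0000 → 1111 (was 1000); enqueue []
  #3 pop 2: in=1111 → 0101 (was 0000); enqueue []
  #4 pop 3: in=1111 → 1111 (was 0000); enqueue [0,1]
  #5 pop 0: in=1111 → 1101 (was 1000); enqueue [2,3]
  #6 pop 1: in=1111 → 1111 (no change)
  #7 pop 2: in=1111 → 0101 (no change)
  #8 pop 3: in=1111 → 1111 (no change)

Fixpoint:
  val[0] = 1101
  val[1] = 1111
  val[2] = 0101
  val[3] = 1111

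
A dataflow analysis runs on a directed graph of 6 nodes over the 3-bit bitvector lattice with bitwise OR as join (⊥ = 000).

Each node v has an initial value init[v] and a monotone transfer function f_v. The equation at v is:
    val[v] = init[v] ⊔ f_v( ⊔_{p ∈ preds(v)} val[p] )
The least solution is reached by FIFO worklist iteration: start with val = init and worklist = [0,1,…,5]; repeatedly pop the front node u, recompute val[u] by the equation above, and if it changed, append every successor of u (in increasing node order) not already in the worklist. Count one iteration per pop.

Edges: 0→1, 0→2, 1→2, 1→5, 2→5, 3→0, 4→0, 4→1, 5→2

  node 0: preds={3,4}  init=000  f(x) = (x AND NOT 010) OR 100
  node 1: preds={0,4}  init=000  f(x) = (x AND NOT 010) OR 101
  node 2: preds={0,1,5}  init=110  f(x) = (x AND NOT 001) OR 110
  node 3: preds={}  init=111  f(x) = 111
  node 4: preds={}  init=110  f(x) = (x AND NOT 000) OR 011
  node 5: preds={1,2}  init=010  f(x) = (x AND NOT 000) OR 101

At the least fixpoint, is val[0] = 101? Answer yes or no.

yes

Worklist (9 pops):
  #1 pop 0: in=111 → 101 (was 000); enqueue []
  #2 pop 1: in=111 → 101 (was 000); enqueue []
  #3 pop 2: in=111 → 110 (no change)
  #4 pop 3: in=000 → 111 (no change)
  #5 pop 4: in=000 → 111 (was 110); enqueue [0,1]
  #6 pop 5: in=111 → 111 (was 010); enqueue [2]
  #7 pop 0: in=111 → 101 (no change)
  #8 pop 1: in=111 → 101 (no change)
  #9 pop 2: in=111 → 110 (no change)

Fixpoint:
  val[0] = 101
  val[1] = 101
  val[2] = 110
  val[3] = 111
  val[4] = 111
  val[5] = 111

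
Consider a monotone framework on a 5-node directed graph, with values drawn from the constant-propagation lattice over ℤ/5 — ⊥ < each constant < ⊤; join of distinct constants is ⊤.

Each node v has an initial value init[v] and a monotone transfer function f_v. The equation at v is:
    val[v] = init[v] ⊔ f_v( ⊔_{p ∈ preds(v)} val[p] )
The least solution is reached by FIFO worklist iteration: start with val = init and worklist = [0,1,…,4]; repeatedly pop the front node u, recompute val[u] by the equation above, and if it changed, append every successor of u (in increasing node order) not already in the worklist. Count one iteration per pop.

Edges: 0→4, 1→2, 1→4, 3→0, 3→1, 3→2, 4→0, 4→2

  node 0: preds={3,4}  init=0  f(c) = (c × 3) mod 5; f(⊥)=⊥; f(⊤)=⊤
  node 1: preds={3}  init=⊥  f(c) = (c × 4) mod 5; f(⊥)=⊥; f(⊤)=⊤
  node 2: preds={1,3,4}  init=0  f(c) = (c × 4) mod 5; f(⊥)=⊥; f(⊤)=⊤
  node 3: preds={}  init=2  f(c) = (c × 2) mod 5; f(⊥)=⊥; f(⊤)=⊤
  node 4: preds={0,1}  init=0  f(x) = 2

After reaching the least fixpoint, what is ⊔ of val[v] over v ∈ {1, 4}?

Trace (7 dequeues):
  [1] u=0 | in ⊤ | out ⊤ | prev 0 | push {}
  [2] u=1 | in 2 | out 3 | prev ⊥ | push {}
  [3] u=2 | in ⊤ | out ⊤ | prev 0 | push {}
  [4] u=3 | in ⊥ | out 2 | ==
  [5] u=4 | in ⊤ | out ⊤ | prev 0 | push {0,2}
  [6] u=0 | in ⊤ | out ⊤ | ==
  [7] u=2 | in ⊤ | out ⊤ | ==

Converged values:
  [0] ⊤
  [1] 3
  [2] ⊤
  [3] 2
  [4] ⊤

⊤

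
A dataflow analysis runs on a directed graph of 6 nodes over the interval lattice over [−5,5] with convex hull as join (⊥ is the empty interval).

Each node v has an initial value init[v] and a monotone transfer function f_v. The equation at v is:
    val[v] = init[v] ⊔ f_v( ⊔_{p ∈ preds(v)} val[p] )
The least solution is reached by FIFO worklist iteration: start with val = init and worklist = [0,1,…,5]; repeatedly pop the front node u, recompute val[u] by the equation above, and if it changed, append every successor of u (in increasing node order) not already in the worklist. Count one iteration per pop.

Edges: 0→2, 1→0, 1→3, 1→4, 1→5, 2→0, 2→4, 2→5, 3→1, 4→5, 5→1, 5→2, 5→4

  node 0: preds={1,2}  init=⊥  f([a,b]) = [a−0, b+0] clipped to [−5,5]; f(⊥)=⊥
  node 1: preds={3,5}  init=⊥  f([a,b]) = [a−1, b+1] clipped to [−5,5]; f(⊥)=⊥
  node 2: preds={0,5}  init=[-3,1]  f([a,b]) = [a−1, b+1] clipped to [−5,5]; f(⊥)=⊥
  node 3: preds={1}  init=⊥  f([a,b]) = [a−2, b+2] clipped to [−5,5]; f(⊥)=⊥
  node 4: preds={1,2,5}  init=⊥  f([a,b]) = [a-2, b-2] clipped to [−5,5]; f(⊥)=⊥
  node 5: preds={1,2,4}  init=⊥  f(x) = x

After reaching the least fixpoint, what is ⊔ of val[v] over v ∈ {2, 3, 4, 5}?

[-5,5]

Worklist (24 pops):
  #1 pop 0: in=[-3,1] → [-3,1] (was ⊥); enqueue []
  #2 pop 1: in=⊥ → ⊥ (no change)
  #3 pop 2: in=[-3,1] → [-4,2] (was [-3,1]); enqueue [0]
  #4 pop 3: in=⊥ → ⊥ (no change)
  #5 pop 4: in=[-4,2] → [-5,0] (was ⊥); enqueue []
  #6 pop 5: in=[-5,2] → [-5,2] (was ⊥); enqueue [1,2,4]
  #7 pop 0: in=[-4,2] → [-4,2] (was [-3,1]); enqueue []
  #8 pop 1: in=[-5,2] → [-5,3] (was ⊥); enqueue [0,3,5]
  #9 pop 2: in=[-5,2] → [-5,3] (was [-4,2]); enqueue []
  #10 pop 4: in=[-5,3] → [-5,1] (was [-5,0]); enqueue []
  #11 pop 0: in=[-5,3] → [-5,3] (was [-4,2]); enqueue [2]
  #12 pop 3: in=[-5,3] → [-5,5] (was ⊥); enqueue [1]
  #13 pop 5: in=[-5,3] → [-5,3] (was [-5,2]); enqueue [4]
  #14 pop 2: in=[-5,3] → [-5,4] (was [-5,3]); enqueue [0,5]
  #15 pop 1: in=[-5,5] → [-5,5] (was [-5,3]); enqueue [3]
  #16 pop 4: in=[-5,5] → [-5,3] (was [-5,1]); enqueue []
  #17 pop 0: in=[-5,5] → [-5,5] (was [-5,3]); enqueue [2]
  #18 pop 5: in=[-5,5] → [-5,5] (was [-5,3]); enqueue [1,4]
  #19 pop 3: in=[-5,5] → [-5,5] (no change)
  #20 pop 2: in=[-5,5] → [-5,5] (was [-5,4]); enqueue [0,5]
  #21 pop 1: in=[-5,5] → [-5,5] (no change)
  #22 pop 4: in=[-5,5] → [-5,3] (no change)
  #23 pop 0: in=[-5,5] → [-5,5] (no change)
  #24 pop 5: in=[-5,5] → [-5,5] (no change)

Fixpoint:
  val[0] = [-5,5]
  val[1] = [-5,5]
  val[2] = [-5,5]
  val[3] = [-5,5]
  val[4] = [-5,3]
  val[5] = [-5,5]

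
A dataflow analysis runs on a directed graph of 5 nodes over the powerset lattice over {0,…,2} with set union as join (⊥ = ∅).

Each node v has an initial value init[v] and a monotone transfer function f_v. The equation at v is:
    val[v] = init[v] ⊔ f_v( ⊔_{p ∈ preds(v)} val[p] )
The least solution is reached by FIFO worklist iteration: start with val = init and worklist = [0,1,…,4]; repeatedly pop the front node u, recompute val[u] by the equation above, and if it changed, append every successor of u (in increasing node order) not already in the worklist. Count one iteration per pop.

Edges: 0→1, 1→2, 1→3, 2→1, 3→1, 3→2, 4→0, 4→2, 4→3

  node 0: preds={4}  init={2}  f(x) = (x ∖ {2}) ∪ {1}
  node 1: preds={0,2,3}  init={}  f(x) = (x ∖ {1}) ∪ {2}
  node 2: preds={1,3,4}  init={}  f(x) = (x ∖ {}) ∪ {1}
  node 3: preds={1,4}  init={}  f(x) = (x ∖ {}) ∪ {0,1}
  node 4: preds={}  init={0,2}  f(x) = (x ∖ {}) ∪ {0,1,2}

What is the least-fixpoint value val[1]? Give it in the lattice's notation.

{0,2}

Trace (9 dequeues):
  [1] u=0 | in {0,2} | out {0,1,2} | prev {2} | push {}
  [2] u=1 | in {0,1,2} | out {0,2} | prev {} | push {}
  [3] u=2 | in {0,2} | out {0,1,2} | prev {} | push {1}
  [4] u=3 | in {0,2} | out {0,1,2} | prev {} | push {2}
  [5] u=4 | in {} | out {0,1,2} | prev {0,2} | push {0,3}
  [6] u=1 | in {0,1,2} | out {0,2} | ==
  [7] u=2 | in {0,1,2} | out {0,1,2} | ==
  [8] u=0 | in {0,1,2} | out {0,1,2} | ==
  [9] u=3 | in {0,1,2} | out {0,1,2} | ==

Converged values:
  [0] {0,1,2}
  [1] {0,2}
  [2] {0,1,2}
  [3] {0,1,2}
  [4] {0,1,2}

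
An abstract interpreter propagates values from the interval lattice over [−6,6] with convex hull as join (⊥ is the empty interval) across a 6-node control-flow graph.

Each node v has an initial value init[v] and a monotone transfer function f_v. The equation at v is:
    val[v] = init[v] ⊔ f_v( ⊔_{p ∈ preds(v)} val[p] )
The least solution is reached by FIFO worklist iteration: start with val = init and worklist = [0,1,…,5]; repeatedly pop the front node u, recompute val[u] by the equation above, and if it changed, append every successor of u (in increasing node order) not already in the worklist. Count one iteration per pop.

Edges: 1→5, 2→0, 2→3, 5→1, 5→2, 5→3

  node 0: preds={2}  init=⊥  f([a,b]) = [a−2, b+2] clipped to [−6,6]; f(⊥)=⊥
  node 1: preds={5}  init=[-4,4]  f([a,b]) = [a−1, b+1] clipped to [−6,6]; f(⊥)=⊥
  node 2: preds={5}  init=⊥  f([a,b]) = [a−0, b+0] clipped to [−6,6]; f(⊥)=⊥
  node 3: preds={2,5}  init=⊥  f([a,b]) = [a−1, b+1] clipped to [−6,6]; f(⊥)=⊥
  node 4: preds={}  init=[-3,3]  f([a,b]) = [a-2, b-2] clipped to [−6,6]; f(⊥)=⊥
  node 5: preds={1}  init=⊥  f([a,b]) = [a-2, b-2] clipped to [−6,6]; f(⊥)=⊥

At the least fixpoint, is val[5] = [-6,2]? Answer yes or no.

Trace (11 dequeues):
  [1] u=0 | in ⊥ | out ⊥ | ==
  [2] u=1 | in ⊥ | out [-4,4] | ==
  [3] u=2 | in ⊥ | out ⊥ | ==
  [4] u=3 | in ⊥ | out ⊥ | ==
  [5] u=4 | in ⊥ | out [-3,3] | ==
  [6] u=5 | in [-4,4] | out [-6,2] | prev ⊥ | push {1,2,3}
  [7] u=1 | in [-6,2] | out [-6,4] | prev [-4,4] | push {5}
  [8] u=2 | in [-6,2] | out [-6,2] | prev ⊥ | push {0}
  [9] u=3 | in [-6,2] | out [-6,3] | prev ⊥ | push {}
  [10] u=5 | in [-6,4] | out [-6,2] | ==
  [11] u=0 | in [-6,2] | out [-6,4] | prev ⊥ | push {}

Converged values:
  [0] [-6,4]
  [1] [-6,4]
  [2] [-6,2]
  [3] [-6,3]
  [4] [-3,3]
  [5] [-6,2]

yes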